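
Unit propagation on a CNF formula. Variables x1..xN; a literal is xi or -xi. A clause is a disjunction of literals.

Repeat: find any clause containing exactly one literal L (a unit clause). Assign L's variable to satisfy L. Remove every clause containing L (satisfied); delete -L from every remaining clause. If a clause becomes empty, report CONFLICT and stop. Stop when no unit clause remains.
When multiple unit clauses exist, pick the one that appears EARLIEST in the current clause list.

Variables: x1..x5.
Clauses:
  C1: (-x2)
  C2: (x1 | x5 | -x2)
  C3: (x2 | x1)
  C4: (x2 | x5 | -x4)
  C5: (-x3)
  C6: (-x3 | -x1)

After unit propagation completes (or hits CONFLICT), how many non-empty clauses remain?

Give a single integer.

Answer: 1

Derivation:
unit clause [-2] forces x2=F; simplify:
  drop 2 from [2, 1] -> [1]
  drop 2 from [2, 5, -4] -> [5, -4]
  satisfied 2 clause(s); 4 remain; assigned so far: [2]
unit clause [1] forces x1=T; simplify:
  drop -1 from [-3, -1] -> [-3]
  satisfied 1 clause(s); 3 remain; assigned so far: [1, 2]
unit clause [-3] forces x3=F; simplify:
  satisfied 2 clause(s); 1 remain; assigned so far: [1, 2, 3]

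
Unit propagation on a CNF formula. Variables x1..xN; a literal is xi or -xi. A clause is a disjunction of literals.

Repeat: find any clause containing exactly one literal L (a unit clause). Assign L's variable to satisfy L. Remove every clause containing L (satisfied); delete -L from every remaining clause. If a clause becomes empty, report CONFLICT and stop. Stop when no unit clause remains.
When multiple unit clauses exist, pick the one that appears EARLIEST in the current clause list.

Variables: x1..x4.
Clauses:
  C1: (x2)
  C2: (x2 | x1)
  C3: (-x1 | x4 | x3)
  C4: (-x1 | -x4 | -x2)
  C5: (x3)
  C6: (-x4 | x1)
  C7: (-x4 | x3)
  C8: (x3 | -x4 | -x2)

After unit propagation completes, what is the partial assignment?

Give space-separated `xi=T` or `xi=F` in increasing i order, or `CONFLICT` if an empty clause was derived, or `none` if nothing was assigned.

Answer: x2=T x3=T

Derivation:
unit clause [2] forces x2=T; simplify:
  drop -2 from [-1, -4, -2] -> [-1, -4]
  drop -2 from [3, -4, -2] -> [3, -4]
  satisfied 2 clause(s); 6 remain; assigned so far: [2]
unit clause [3] forces x3=T; simplify:
  satisfied 4 clause(s); 2 remain; assigned so far: [2, 3]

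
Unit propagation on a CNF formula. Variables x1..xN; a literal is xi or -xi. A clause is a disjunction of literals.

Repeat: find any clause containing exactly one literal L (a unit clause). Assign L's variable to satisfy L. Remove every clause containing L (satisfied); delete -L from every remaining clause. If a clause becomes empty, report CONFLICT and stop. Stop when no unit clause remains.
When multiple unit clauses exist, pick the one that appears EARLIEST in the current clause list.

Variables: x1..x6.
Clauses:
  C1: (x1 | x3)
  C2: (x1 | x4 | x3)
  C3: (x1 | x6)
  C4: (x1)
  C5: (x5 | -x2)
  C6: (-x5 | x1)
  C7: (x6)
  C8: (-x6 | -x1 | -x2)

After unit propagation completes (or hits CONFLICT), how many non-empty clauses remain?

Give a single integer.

Answer: 0

Derivation:
unit clause [1] forces x1=T; simplify:
  drop -1 from [-6, -1, -2] -> [-6, -2]
  satisfied 5 clause(s); 3 remain; assigned so far: [1]
unit clause [6] forces x6=T; simplify:
  drop -6 from [-6, -2] -> [-2]
  satisfied 1 clause(s); 2 remain; assigned so far: [1, 6]
unit clause [-2] forces x2=F; simplify:
  satisfied 2 clause(s); 0 remain; assigned so far: [1, 2, 6]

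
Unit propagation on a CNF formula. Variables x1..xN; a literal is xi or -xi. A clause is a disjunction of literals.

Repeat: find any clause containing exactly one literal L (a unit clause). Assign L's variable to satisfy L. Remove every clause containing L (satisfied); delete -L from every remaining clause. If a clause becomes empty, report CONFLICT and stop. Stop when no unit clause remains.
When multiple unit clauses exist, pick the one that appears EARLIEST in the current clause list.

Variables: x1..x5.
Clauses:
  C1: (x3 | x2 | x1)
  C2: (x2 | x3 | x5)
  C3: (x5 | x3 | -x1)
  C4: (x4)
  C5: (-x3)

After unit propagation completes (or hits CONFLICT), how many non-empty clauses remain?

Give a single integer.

Answer: 3

Derivation:
unit clause [4] forces x4=T; simplify:
  satisfied 1 clause(s); 4 remain; assigned so far: [4]
unit clause [-3] forces x3=F; simplify:
  drop 3 from [3, 2, 1] -> [2, 1]
  drop 3 from [2, 3, 5] -> [2, 5]
  drop 3 from [5, 3, -1] -> [5, -1]
  satisfied 1 clause(s); 3 remain; assigned so far: [3, 4]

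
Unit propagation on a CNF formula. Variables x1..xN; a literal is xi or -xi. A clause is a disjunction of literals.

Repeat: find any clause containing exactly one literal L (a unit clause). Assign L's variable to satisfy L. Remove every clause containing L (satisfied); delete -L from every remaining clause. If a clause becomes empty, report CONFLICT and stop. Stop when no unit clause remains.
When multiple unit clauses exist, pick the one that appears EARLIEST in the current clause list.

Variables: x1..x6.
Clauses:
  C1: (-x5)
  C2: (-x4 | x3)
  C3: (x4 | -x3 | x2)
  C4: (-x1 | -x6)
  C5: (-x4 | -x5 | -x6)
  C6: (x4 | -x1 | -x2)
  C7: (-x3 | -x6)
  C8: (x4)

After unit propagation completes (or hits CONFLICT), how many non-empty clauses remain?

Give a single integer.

unit clause [-5] forces x5=F; simplify:
  satisfied 2 clause(s); 6 remain; assigned so far: [5]
unit clause [4] forces x4=T; simplify:
  drop -4 from [-4, 3] -> [3]
  satisfied 3 clause(s); 3 remain; assigned so far: [4, 5]
unit clause [3] forces x3=T; simplify:
  drop -3 from [-3, -6] -> [-6]
  satisfied 1 clause(s); 2 remain; assigned so far: [3, 4, 5]
unit clause [-6] forces x6=F; simplify:
  satisfied 2 clause(s); 0 remain; assigned so far: [3, 4, 5, 6]

Answer: 0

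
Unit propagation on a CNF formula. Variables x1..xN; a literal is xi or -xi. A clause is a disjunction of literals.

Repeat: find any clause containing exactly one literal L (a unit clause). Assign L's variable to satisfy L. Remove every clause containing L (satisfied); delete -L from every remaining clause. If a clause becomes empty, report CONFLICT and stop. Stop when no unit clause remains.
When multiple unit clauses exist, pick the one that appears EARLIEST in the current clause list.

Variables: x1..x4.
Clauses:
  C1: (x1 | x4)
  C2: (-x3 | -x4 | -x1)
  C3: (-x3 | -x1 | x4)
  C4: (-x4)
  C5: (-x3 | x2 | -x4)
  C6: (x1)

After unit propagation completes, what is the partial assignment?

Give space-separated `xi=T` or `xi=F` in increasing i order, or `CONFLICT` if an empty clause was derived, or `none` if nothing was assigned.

unit clause [-4] forces x4=F; simplify:
  drop 4 from [1, 4] -> [1]
  drop 4 from [-3, -1, 4] -> [-3, -1]
  satisfied 3 clause(s); 3 remain; assigned so far: [4]
unit clause [1] forces x1=T; simplify:
  drop -1 from [-3, -1] -> [-3]
  satisfied 2 clause(s); 1 remain; assigned so far: [1, 4]
unit clause [-3] forces x3=F; simplify:
  satisfied 1 clause(s); 0 remain; assigned so far: [1, 3, 4]

Answer: x1=T x3=F x4=F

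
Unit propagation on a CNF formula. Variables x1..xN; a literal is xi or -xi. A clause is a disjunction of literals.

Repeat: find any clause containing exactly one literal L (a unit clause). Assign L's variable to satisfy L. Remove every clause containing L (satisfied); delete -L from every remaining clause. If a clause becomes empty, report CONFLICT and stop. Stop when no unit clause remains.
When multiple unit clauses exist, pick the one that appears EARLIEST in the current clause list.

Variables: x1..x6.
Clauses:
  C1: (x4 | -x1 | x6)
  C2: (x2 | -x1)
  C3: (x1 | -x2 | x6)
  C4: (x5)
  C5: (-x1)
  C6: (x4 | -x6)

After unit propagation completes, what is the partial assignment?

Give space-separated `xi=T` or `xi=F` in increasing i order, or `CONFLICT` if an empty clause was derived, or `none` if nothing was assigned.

Answer: x1=F x5=T

Derivation:
unit clause [5] forces x5=T; simplify:
  satisfied 1 clause(s); 5 remain; assigned so far: [5]
unit clause [-1] forces x1=F; simplify:
  drop 1 from [1, -2, 6] -> [-2, 6]
  satisfied 3 clause(s); 2 remain; assigned so far: [1, 5]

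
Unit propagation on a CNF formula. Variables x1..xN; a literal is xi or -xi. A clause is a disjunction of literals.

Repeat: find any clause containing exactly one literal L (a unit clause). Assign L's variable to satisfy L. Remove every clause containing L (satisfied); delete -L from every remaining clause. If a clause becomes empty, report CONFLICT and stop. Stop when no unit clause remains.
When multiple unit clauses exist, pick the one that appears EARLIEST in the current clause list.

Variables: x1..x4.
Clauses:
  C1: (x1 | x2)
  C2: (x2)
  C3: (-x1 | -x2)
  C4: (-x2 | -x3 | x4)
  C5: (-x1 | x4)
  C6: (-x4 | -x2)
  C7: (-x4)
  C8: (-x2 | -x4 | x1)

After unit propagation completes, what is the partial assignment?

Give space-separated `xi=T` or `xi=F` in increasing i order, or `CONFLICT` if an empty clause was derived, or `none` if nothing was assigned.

Answer: x1=F x2=T x3=F x4=F

Derivation:
unit clause [2] forces x2=T; simplify:
  drop -2 from [-1, -2] -> [-1]
  drop -2 from [-2, -3, 4] -> [-3, 4]
  drop -2 from [-4, -2] -> [-4]
  drop -2 from [-2, -4, 1] -> [-4, 1]
  satisfied 2 clause(s); 6 remain; assigned so far: [2]
unit clause [-1] forces x1=F; simplify:
  drop 1 from [-4, 1] -> [-4]
  satisfied 2 clause(s); 4 remain; assigned so far: [1, 2]
unit clause [-4] forces x4=F; simplify:
  drop 4 from [-3, 4] -> [-3]
  satisfied 3 clause(s); 1 remain; assigned so far: [1, 2, 4]
unit clause [-3] forces x3=F; simplify:
  satisfied 1 clause(s); 0 remain; assigned so far: [1, 2, 3, 4]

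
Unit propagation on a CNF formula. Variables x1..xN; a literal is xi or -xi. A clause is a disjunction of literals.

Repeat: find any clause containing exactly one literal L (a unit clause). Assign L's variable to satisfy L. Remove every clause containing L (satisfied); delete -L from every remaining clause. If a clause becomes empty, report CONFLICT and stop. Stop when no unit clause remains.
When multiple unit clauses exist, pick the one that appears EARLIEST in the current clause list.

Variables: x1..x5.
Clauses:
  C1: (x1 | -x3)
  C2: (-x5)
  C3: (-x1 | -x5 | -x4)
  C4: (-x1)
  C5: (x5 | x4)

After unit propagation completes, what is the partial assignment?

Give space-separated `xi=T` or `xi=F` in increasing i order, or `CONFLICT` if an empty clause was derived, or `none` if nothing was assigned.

unit clause [-5] forces x5=F; simplify:
  drop 5 from [5, 4] -> [4]
  satisfied 2 clause(s); 3 remain; assigned so far: [5]
unit clause [-1] forces x1=F; simplify:
  drop 1 from [1, -3] -> [-3]
  satisfied 1 clause(s); 2 remain; assigned so far: [1, 5]
unit clause [-3] forces x3=F; simplify:
  satisfied 1 clause(s); 1 remain; assigned so far: [1, 3, 5]
unit clause [4] forces x4=T; simplify:
  satisfied 1 clause(s); 0 remain; assigned so far: [1, 3, 4, 5]

Answer: x1=F x3=F x4=T x5=F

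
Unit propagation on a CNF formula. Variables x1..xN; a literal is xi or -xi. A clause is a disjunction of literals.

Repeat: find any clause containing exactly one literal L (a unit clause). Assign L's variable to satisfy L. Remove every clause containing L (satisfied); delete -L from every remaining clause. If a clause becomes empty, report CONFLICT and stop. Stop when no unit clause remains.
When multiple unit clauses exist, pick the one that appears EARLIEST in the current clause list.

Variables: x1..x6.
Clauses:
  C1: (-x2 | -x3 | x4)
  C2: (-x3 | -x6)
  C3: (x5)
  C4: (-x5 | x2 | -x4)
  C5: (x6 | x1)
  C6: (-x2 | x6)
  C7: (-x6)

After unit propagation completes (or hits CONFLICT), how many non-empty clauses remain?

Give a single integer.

unit clause [5] forces x5=T; simplify:
  drop -5 from [-5, 2, -4] -> [2, -4]
  satisfied 1 clause(s); 6 remain; assigned so far: [5]
unit clause [-6] forces x6=F; simplify:
  drop 6 from [6, 1] -> [1]
  drop 6 from [-2, 6] -> [-2]
  satisfied 2 clause(s); 4 remain; assigned so far: [5, 6]
unit clause [1] forces x1=T; simplify:
  satisfied 1 clause(s); 3 remain; assigned so far: [1, 5, 6]
unit clause [-2] forces x2=F; simplify:
  drop 2 from [2, -4] -> [-4]
  satisfied 2 clause(s); 1 remain; assigned so far: [1, 2, 5, 6]
unit clause [-4] forces x4=F; simplify:
  satisfied 1 clause(s); 0 remain; assigned so far: [1, 2, 4, 5, 6]

Answer: 0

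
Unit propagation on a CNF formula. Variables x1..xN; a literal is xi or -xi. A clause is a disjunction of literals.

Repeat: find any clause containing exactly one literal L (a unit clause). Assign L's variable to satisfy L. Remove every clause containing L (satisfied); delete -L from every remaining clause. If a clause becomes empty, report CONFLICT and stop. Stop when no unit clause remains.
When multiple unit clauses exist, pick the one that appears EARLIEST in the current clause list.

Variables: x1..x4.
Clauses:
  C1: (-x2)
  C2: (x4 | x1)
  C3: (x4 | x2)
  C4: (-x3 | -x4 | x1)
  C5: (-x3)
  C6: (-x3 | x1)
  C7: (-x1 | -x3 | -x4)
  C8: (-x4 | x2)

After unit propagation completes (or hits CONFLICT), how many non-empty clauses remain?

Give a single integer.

Answer: 4

Derivation:
unit clause [-2] forces x2=F; simplify:
  drop 2 from [4, 2] -> [4]
  drop 2 from [-4, 2] -> [-4]
  satisfied 1 clause(s); 7 remain; assigned so far: [2]
unit clause [4] forces x4=T; simplify:
  drop -4 from [-3, -4, 1] -> [-3, 1]
  drop -4 from [-1, -3, -4] -> [-1, -3]
  drop -4 from [-4] -> [] (empty!)
  satisfied 2 clause(s); 5 remain; assigned so far: [2, 4]
CONFLICT (empty clause)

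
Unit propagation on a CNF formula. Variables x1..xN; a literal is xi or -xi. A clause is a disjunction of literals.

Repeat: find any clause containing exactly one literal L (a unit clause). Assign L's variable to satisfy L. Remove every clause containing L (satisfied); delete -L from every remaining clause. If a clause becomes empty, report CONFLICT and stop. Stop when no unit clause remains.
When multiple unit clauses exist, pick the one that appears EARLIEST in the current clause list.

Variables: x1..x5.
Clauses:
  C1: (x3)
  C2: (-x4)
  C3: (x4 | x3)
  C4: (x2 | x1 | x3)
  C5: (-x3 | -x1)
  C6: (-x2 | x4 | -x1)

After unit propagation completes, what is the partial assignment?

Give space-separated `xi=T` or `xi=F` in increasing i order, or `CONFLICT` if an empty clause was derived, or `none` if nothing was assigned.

unit clause [3] forces x3=T; simplify:
  drop -3 from [-3, -1] -> [-1]
  satisfied 3 clause(s); 3 remain; assigned so far: [3]
unit clause [-4] forces x4=F; simplify:
  drop 4 from [-2, 4, -1] -> [-2, -1]
  satisfied 1 clause(s); 2 remain; assigned so far: [3, 4]
unit clause [-1] forces x1=F; simplify:
  satisfied 2 clause(s); 0 remain; assigned so far: [1, 3, 4]

Answer: x1=F x3=T x4=F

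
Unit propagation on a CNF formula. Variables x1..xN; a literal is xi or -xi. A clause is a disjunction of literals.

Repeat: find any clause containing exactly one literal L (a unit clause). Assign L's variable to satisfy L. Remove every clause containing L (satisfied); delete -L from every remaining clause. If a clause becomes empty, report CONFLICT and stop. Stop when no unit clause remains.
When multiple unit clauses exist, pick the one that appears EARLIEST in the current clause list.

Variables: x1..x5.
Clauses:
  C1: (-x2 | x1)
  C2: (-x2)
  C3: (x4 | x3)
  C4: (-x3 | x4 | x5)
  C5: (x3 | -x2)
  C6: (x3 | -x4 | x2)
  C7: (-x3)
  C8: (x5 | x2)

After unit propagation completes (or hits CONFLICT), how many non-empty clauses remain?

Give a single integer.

Answer: 1

Derivation:
unit clause [-2] forces x2=F; simplify:
  drop 2 from [3, -4, 2] -> [3, -4]
  drop 2 from [5, 2] -> [5]
  satisfied 3 clause(s); 5 remain; assigned so far: [2]
unit clause [-3] forces x3=F; simplify:
  drop 3 from [4, 3] -> [4]
  drop 3 from [3, -4] -> [-4]
  satisfied 2 clause(s); 3 remain; assigned so far: [2, 3]
unit clause [4] forces x4=T; simplify:
  drop -4 from [-4] -> [] (empty!)
  satisfied 1 clause(s); 2 remain; assigned so far: [2, 3, 4]
CONFLICT (empty clause)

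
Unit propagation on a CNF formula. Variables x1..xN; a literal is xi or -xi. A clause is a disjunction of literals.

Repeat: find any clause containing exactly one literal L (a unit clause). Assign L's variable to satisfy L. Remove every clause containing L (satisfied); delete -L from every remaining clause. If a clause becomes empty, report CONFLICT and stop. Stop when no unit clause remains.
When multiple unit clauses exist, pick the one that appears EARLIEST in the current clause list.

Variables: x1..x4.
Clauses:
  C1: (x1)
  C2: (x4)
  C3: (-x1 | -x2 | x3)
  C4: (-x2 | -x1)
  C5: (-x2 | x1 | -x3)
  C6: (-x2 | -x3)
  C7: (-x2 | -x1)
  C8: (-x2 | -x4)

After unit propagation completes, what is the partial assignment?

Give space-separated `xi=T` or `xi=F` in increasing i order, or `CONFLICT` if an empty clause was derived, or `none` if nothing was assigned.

unit clause [1] forces x1=T; simplify:
  drop -1 from [-1, -2, 3] -> [-2, 3]
  drop -1 from [-2, -1] -> [-2]
  drop -1 from [-2, -1] -> [-2]
  satisfied 2 clause(s); 6 remain; assigned so far: [1]
unit clause [4] forces x4=T; simplify:
  drop -4 from [-2, -4] -> [-2]
  satisfied 1 clause(s); 5 remain; assigned so far: [1, 4]
unit clause [-2] forces x2=F; simplify:
  satisfied 5 clause(s); 0 remain; assigned so far: [1, 2, 4]

Answer: x1=T x2=F x4=T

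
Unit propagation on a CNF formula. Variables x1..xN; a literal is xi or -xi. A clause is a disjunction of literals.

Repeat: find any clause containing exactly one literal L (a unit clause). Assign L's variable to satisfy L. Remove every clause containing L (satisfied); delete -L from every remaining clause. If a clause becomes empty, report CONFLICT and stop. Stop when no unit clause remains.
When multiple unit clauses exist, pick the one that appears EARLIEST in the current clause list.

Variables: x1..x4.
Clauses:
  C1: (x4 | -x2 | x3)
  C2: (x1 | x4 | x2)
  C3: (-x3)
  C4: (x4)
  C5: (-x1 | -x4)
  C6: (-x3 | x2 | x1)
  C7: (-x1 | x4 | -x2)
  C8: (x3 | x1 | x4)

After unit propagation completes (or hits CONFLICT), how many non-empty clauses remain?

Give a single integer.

Answer: 0

Derivation:
unit clause [-3] forces x3=F; simplify:
  drop 3 from [4, -2, 3] -> [4, -2]
  drop 3 from [3, 1, 4] -> [1, 4]
  satisfied 2 clause(s); 6 remain; assigned so far: [3]
unit clause [4] forces x4=T; simplify:
  drop -4 from [-1, -4] -> [-1]
  satisfied 5 clause(s); 1 remain; assigned so far: [3, 4]
unit clause [-1] forces x1=F; simplify:
  satisfied 1 clause(s); 0 remain; assigned so far: [1, 3, 4]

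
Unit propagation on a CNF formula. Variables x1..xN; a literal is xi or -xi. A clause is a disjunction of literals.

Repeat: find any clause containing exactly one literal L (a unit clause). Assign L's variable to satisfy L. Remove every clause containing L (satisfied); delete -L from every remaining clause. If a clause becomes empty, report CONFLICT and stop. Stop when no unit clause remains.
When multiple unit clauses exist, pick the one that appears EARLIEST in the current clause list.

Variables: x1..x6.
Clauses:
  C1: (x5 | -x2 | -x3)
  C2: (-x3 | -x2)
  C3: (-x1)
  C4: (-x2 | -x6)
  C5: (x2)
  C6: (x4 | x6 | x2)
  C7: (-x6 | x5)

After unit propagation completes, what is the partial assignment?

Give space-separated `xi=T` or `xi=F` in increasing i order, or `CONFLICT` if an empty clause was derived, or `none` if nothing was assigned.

Answer: x1=F x2=T x3=F x6=F

Derivation:
unit clause [-1] forces x1=F; simplify:
  satisfied 1 clause(s); 6 remain; assigned so far: [1]
unit clause [2] forces x2=T; simplify:
  drop -2 from [5, -2, -3] -> [5, -3]
  drop -2 from [-3, -2] -> [-3]
  drop -2 from [-2, -6] -> [-6]
  satisfied 2 clause(s); 4 remain; assigned so far: [1, 2]
unit clause [-3] forces x3=F; simplify:
  satisfied 2 clause(s); 2 remain; assigned so far: [1, 2, 3]
unit clause [-6] forces x6=F; simplify:
  satisfied 2 clause(s); 0 remain; assigned so far: [1, 2, 3, 6]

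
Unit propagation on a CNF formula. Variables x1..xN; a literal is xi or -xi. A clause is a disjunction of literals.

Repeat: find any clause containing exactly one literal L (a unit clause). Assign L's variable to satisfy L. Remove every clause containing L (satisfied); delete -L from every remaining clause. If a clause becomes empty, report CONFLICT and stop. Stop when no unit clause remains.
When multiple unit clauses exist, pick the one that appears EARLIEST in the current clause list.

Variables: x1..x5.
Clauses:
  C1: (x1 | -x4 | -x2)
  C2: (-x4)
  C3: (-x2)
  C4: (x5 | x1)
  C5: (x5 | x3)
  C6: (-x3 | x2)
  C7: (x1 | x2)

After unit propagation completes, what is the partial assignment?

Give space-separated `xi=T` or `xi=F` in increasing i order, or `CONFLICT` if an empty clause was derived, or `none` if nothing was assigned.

Answer: x1=T x2=F x3=F x4=F x5=T

Derivation:
unit clause [-4] forces x4=F; simplify:
  satisfied 2 clause(s); 5 remain; assigned so far: [4]
unit clause [-2] forces x2=F; simplify:
  drop 2 from [-3, 2] -> [-3]
  drop 2 from [1, 2] -> [1]
  satisfied 1 clause(s); 4 remain; assigned so far: [2, 4]
unit clause [-3] forces x3=F; simplify:
  drop 3 from [5, 3] -> [5]
  satisfied 1 clause(s); 3 remain; assigned so far: [2, 3, 4]
unit clause [5] forces x5=T; simplify:
  satisfied 2 clause(s); 1 remain; assigned so far: [2, 3, 4, 5]
unit clause [1] forces x1=T; simplify:
  satisfied 1 clause(s); 0 remain; assigned so far: [1, 2, 3, 4, 5]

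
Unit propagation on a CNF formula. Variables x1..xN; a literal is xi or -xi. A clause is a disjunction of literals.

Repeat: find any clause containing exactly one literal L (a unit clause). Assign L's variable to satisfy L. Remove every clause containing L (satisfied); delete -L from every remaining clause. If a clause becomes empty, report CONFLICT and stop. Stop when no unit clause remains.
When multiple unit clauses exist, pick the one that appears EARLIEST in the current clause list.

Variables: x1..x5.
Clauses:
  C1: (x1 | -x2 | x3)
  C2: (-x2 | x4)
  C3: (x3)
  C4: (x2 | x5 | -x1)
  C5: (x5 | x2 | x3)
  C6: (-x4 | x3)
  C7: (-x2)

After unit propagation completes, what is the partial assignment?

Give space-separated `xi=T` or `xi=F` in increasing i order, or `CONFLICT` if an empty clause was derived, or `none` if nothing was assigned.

unit clause [3] forces x3=T; simplify:
  satisfied 4 clause(s); 3 remain; assigned so far: [3]
unit clause [-2] forces x2=F; simplify:
  drop 2 from [2, 5, -1] -> [5, -1]
  satisfied 2 clause(s); 1 remain; assigned so far: [2, 3]

Answer: x2=F x3=T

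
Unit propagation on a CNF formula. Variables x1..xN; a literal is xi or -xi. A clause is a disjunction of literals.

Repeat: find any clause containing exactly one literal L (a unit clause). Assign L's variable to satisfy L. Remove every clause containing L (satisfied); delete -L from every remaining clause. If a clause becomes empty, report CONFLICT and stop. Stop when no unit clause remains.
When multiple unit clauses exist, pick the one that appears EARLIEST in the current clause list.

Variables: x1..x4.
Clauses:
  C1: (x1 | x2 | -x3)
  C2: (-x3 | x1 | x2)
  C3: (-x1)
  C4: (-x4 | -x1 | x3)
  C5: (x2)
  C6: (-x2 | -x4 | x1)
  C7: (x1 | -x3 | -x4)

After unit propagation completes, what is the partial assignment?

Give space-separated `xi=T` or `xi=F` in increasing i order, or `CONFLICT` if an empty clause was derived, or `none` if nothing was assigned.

unit clause [-1] forces x1=F; simplify:
  drop 1 from [1, 2, -3] -> [2, -3]
  drop 1 from [-3, 1, 2] -> [-3, 2]
  drop 1 from [-2, -4, 1] -> [-2, -4]
  drop 1 from [1, -3, -4] -> [-3, -4]
  satisfied 2 clause(s); 5 remain; assigned so far: [1]
unit clause [2] forces x2=T; simplify:
  drop -2 from [-2, -4] -> [-4]
  satisfied 3 clause(s); 2 remain; assigned so far: [1, 2]
unit clause [-4] forces x4=F; simplify:
  satisfied 2 clause(s); 0 remain; assigned so far: [1, 2, 4]

Answer: x1=F x2=T x4=F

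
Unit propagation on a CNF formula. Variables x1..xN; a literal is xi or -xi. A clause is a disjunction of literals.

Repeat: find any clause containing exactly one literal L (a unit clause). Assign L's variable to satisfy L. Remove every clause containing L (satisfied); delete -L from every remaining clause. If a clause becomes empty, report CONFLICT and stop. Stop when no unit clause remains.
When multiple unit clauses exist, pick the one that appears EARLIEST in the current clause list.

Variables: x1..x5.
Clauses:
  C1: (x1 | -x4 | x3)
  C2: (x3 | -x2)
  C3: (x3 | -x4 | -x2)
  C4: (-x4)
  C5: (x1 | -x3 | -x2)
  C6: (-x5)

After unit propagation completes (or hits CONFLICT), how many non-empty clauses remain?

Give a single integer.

unit clause [-4] forces x4=F; simplify:
  satisfied 3 clause(s); 3 remain; assigned so far: [4]
unit clause [-5] forces x5=F; simplify:
  satisfied 1 clause(s); 2 remain; assigned so far: [4, 5]

Answer: 2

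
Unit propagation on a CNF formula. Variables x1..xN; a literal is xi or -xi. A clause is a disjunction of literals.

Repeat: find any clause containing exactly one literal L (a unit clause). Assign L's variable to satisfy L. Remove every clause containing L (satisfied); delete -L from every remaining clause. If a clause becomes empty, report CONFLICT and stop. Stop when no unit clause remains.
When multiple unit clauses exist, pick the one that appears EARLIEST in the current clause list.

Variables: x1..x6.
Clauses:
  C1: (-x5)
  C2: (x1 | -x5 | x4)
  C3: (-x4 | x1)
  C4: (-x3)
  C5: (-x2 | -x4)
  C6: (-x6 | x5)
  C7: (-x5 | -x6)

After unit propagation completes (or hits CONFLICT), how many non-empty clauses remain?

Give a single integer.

unit clause [-5] forces x5=F; simplify:
  drop 5 from [-6, 5] -> [-6]
  satisfied 3 clause(s); 4 remain; assigned so far: [5]
unit clause [-3] forces x3=F; simplify:
  satisfied 1 clause(s); 3 remain; assigned so far: [3, 5]
unit clause [-6] forces x6=F; simplify:
  satisfied 1 clause(s); 2 remain; assigned so far: [3, 5, 6]

Answer: 2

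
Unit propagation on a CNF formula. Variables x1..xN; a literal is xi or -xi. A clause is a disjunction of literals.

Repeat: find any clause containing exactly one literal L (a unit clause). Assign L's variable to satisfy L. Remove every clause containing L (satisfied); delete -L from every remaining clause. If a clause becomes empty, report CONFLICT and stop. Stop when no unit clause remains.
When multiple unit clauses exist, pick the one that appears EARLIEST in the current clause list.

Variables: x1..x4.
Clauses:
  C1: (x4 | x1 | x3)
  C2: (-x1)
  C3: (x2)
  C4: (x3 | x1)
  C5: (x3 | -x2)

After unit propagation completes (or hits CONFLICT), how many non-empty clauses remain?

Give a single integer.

Answer: 0

Derivation:
unit clause [-1] forces x1=F; simplify:
  drop 1 from [4, 1, 3] -> [4, 3]
  drop 1 from [3, 1] -> [3]
  satisfied 1 clause(s); 4 remain; assigned so far: [1]
unit clause [2] forces x2=T; simplify:
  drop -2 from [3, -2] -> [3]
  satisfied 1 clause(s); 3 remain; assigned so far: [1, 2]
unit clause [3] forces x3=T; simplify:
  satisfied 3 clause(s); 0 remain; assigned so far: [1, 2, 3]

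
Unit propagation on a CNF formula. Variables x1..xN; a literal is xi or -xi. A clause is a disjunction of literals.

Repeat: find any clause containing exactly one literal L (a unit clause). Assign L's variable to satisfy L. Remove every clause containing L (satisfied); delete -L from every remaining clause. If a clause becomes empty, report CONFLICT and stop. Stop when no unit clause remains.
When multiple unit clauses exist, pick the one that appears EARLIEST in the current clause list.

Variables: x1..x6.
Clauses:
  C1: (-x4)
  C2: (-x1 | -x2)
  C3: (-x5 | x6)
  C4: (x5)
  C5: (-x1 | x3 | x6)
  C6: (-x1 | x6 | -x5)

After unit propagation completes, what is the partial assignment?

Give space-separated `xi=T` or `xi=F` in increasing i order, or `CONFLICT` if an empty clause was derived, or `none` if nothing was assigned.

Answer: x4=F x5=T x6=T

Derivation:
unit clause [-4] forces x4=F; simplify:
  satisfied 1 clause(s); 5 remain; assigned so far: [4]
unit clause [5] forces x5=T; simplify:
  drop -5 from [-5, 6] -> [6]
  drop -5 from [-1, 6, -5] -> [-1, 6]
  satisfied 1 clause(s); 4 remain; assigned so far: [4, 5]
unit clause [6] forces x6=T; simplify:
  satisfied 3 clause(s); 1 remain; assigned so far: [4, 5, 6]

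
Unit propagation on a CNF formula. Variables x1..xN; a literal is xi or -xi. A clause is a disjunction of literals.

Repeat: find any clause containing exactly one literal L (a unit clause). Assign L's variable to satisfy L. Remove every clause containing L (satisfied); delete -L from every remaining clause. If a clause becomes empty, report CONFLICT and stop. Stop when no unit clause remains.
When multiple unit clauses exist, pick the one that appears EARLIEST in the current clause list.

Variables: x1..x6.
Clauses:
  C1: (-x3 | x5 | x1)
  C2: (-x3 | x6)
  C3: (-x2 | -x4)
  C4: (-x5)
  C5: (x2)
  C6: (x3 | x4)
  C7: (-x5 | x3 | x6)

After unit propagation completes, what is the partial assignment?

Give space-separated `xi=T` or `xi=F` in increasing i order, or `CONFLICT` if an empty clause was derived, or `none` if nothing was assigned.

unit clause [-5] forces x5=F; simplify:
  drop 5 from [-3, 5, 1] -> [-3, 1]
  satisfied 2 clause(s); 5 remain; assigned so far: [5]
unit clause [2] forces x2=T; simplify:
  drop -2 from [-2, -4] -> [-4]
  satisfied 1 clause(s); 4 remain; assigned so far: [2, 5]
unit clause [-4] forces x4=F; simplify:
  drop 4 from [3, 4] -> [3]
  satisfied 1 clause(s); 3 remain; assigned so far: [2, 4, 5]
unit clause [3] forces x3=T; simplify:
  drop -3 from [-3, 1] -> [1]
  drop -3 from [-3, 6] -> [6]
  satisfied 1 clause(s); 2 remain; assigned so far: [2, 3, 4, 5]
unit clause [1] forces x1=T; simplify:
  satisfied 1 clause(s); 1 remain; assigned so far: [1, 2, 3, 4, 5]
unit clause [6] forces x6=T; simplify:
  satisfied 1 clause(s); 0 remain; assigned so far: [1, 2, 3, 4, 5, 6]

Answer: x1=T x2=T x3=T x4=F x5=F x6=T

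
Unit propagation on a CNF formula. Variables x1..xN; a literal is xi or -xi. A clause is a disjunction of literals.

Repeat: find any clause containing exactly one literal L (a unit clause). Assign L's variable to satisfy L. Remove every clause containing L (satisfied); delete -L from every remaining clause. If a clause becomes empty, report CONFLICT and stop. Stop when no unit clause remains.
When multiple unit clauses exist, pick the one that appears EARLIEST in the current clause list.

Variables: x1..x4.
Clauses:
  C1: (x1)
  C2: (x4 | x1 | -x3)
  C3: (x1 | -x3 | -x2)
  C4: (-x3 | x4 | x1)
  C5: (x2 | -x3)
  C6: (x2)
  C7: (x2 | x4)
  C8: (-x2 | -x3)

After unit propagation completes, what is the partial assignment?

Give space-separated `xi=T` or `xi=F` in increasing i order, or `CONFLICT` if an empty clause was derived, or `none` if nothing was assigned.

unit clause [1] forces x1=T; simplify:
  satisfied 4 clause(s); 4 remain; assigned so far: [1]
unit clause [2] forces x2=T; simplify:
  drop -2 from [-2, -3] -> [-3]
  satisfied 3 clause(s); 1 remain; assigned so far: [1, 2]
unit clause [-3] forces x3=F; simplify:
  satisfied 1 clause(s); 0 remain; assigned so far: [1, 2, 3]

Answer: x1=T x2=T x3=F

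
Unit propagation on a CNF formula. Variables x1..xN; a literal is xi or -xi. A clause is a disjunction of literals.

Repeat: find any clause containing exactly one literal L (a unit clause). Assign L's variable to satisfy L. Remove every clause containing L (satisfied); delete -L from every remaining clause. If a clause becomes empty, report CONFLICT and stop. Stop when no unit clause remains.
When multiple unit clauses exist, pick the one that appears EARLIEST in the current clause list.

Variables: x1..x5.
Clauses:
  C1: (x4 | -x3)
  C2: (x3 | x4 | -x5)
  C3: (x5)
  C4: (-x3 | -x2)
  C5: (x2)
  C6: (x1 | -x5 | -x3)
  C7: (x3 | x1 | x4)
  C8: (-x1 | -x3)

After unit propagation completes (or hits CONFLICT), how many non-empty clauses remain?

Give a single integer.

Answer: 0

Derivation:
unit clause [5] forces x5=T; simplify:
  drop -5 from [3, 4, -5] -> [3, 4]
  drop -5 from [1, -5, -3] -> [1, -3]
  satisfied 1 clause(s); 7 remain; assigned so far: [5]
unit clause [2] forces x2=T; simplify:
  drop -2 from [-3, -2] -> [-3]
  satisfied 1 clause(s); 6 remain; assigned so far: [2, 5]
unit clause [-3] forces x3=F; simplify:
  drop 3 from [3, 4] -> [4]
  drop 3 from [3, 1, 4] -> [1, 4]
  satisfied 4 clause(s); 2 remain; assigned so far: [2, 3, 5]
unit clause [4] forces x4=T; simplify:
  satisfied 2 clause(s); 0 remain; assigned so far: [2, 3, 4, 5]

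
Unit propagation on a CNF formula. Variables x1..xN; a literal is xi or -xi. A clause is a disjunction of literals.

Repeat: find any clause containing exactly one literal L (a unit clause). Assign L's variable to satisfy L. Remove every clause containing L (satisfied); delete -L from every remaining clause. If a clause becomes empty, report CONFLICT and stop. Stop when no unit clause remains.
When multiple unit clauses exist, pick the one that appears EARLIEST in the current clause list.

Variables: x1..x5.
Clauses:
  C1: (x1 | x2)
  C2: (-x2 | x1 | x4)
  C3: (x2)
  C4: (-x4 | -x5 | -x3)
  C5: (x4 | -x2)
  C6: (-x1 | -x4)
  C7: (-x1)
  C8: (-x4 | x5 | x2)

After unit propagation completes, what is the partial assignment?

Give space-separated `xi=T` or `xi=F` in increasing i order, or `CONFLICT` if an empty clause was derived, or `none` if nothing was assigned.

unit clause [2] forces x2=T; simplify:
  drop -2 from [-2, 1, 4] -> [1, 4]
  drop -2 from [4, -2] -> [4]
  satisfied 3 clause(s); 5 remain; assigned so far: [2]
unit clause [4] forces x4=T; simplify:
  drop -4 from [-4, -5, -3] -> [-5, -3]
  drop -4 from [-1, -4] -> [-1]
  satisfied 2 clause(s); 3 remain; assigned so far: [2, 4]
unit clause [-1] forces x1=F; simplify:
  satisfied 2 clause(s); 1 remain; assigned so far: [1, 2, 4]

Answer: x1=F x2=T x4=T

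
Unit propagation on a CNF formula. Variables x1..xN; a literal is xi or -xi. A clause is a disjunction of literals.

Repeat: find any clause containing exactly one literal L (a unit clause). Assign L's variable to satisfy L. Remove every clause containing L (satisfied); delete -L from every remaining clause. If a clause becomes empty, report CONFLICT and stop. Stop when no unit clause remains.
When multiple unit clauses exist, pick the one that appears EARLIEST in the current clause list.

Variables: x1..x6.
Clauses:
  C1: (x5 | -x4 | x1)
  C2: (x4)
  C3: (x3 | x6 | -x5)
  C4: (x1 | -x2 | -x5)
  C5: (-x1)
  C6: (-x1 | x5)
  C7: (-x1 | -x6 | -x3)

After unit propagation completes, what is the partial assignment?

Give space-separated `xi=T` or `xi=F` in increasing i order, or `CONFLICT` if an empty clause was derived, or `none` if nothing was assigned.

Answer: x1=F x2=F x4=T x5=T

Derivation:
unit clause [4] forces x4=T; simplify:
  drop -4 from [5, -4, 1] -> [5, 1]
  satisfied 1 clause(s); 6 remain; assigned so far: [4]
unit clause [-1] forces x1=F; simplify:
  drop 1 from [5, 1] -> [5]
  drop 1 from [1, -2, -5] -> [-2, -5]
  satisfied 3 clause(s); 3 remain; assigned so far: [1, 4]
unit clause [5] forces x5=T; simplify:
  drop -5 from [3, 6, -5] -> [3, 6]
  drop -5 from [-2, -5] -> [-2]
  satisfied 1 clause(s); 2 remain; assigned so far: [1, 4, 5]
unit clause [-2] forces x2=F; simplify:
  satisfied 1 clause(s); 1 remain; assigned so far: [1, 2, 4, 5]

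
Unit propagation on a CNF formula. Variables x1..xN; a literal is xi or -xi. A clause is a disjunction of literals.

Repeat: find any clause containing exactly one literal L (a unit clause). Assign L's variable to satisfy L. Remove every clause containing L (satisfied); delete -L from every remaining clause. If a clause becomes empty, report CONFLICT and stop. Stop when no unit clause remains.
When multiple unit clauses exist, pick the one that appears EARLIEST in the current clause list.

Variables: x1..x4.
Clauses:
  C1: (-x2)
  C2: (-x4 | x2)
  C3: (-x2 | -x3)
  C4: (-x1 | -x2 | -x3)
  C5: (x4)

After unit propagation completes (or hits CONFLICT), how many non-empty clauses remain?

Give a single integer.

Answer: 0

Derivation:
unit clause [-2] forces x2=F; simplify:
  drop 2 from [-4, 2] -> [-4]
  satisfied 3 clause(s); 2 remain; assigned so far: [2]
unit clause [-4] forces x4=F; simplify:
  drop 4 from [4] -> [] (empty!)
  satisfied 1 clause(s); 1 remain; assigned so far: [2, 4]
CONFLICT (empty clause)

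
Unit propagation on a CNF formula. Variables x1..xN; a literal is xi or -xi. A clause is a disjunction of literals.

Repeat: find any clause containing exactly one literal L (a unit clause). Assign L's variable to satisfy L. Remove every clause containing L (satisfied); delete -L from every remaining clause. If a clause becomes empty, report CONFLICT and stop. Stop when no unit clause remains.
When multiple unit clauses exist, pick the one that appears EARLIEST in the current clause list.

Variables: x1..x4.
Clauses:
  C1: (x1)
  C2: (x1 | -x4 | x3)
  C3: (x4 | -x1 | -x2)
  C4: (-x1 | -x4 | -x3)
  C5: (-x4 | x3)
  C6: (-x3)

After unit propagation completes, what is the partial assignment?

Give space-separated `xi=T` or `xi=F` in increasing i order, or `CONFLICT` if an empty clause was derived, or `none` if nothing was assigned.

unit clause [1] forces x1=T; simplify:
  drop -1 from [4, -1, -2] -> [4, -2]
  drop -1 from [-1, -4, -3] -> [-4, -3]
  satisfied 2 clause(s); 4 remain; assigned so far: [1]
unit clause [-3] forces x3=F; simplify:
  drop 3 from [-4, 3] -> [-4]
  satisfied 2 clause(s); 2 remain; assigned so far: [1, 3]
unit clause [-4] forces x4=F; simplify:
  drop 4 from [4, -2] -> [-2]
  satisfied 1 clause(s); 1 remain; assigned so far: [1, 3, 4]
unit clause [-2] forces x2=F; simplify:
  satisfied 1 clause(s); 0 remain; assigned so far: [1, 2, 3, 4]

Answer: x1=T x2=F x3=F x4=F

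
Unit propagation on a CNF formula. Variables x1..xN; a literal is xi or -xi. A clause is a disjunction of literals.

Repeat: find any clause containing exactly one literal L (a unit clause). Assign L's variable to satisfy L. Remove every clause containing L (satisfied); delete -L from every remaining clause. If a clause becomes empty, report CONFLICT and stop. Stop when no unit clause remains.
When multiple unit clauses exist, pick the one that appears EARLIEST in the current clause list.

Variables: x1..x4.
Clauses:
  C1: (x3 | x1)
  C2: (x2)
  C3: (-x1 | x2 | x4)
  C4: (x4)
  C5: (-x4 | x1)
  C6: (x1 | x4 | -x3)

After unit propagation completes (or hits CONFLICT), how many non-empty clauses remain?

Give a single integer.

Answer: 0

Derivation:
unit clause [2] forces x2=T; simplify:
  satisfied 2 clause(s); 4 remain; assigned so far: [2]
unit clause [4] forces x4=T; simplify:
  drop -4 from [-4, 1] -> [1]
  satisfied 2 clause(s); 2 remain; assigned so far: [2, 4]
unit clause [1] forces x1=T; simplify:
  satisfied 2 clause(s); 0 remain; assigned so far: [1, 2, 4]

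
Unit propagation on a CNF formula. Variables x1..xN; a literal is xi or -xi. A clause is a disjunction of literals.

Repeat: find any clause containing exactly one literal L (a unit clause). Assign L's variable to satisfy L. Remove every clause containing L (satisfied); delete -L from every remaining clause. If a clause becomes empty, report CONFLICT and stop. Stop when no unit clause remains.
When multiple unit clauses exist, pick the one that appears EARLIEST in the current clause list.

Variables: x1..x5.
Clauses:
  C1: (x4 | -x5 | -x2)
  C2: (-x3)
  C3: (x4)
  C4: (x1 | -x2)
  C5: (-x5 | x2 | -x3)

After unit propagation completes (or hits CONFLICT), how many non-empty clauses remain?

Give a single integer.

unit clause [-3] forces x3=F; simplify:
  satisfied 2 clause(s); 3 remain; assigned so far: [3]
unit clause [4] forces x4=T; simplify:
  satisfied 2 clause(s); 1 remain; assigned so far: [3, 4]

Answer: 1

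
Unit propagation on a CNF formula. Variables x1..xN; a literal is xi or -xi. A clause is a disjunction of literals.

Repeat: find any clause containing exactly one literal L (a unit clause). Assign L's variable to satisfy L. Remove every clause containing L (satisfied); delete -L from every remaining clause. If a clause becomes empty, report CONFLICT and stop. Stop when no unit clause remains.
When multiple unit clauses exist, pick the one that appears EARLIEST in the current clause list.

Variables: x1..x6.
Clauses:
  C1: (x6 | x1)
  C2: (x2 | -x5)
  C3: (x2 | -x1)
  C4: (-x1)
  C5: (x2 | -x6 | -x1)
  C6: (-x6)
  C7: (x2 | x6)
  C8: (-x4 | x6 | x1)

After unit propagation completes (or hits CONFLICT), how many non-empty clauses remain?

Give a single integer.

Answer: 1

Derivation:
unit clause [-1] forces x1=F; simplify:
  drop 1 from [6, 1] -> [6]
  drop 1 from [-4, 6, 1] -> [-4, 6]
  satisfied 3 clause(s); 5 remain; assigned so far: [1]
unit clause [6] forces x6=T; simplify:
  drop -6 from [-6] -> [] (empty!)
  satisfied 3 clause(s); 2 remain; assigned so far: [1, 6]
CONFLICT (empty clause)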